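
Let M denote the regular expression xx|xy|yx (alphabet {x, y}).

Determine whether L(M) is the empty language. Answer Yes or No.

The string xx matches the expression, so it belongs to L(M).
Since L(M) contains at least one string, it is not empty.

No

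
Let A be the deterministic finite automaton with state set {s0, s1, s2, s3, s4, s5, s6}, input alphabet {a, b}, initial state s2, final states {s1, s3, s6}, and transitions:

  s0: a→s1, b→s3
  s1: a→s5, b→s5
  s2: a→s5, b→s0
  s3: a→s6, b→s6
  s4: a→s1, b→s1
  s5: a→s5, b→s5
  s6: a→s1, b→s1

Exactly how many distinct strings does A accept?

The useful subgraph on states {s0, s1, s2, s3, s6} is acyclic, so L(A) is finite; the longest accepting path visits 5 useful states, giving maximum string length 4.
Counting accepting paths from s2 by length: 2 of length 2, 2 of length 3, 4 of length 4. Total 8.

8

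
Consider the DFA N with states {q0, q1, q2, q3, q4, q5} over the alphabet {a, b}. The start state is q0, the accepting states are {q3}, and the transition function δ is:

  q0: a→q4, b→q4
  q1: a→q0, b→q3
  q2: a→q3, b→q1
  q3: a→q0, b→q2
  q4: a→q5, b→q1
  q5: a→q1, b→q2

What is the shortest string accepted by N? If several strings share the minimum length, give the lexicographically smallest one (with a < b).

A breadth-first search from q0 reaches an accepting state first via the path q0 → q4 → q1 → q3 on input abb.
No string of length < 3 is accepted (BFS exhausts all shorter strings without reaching an accepting state), and abb is the lexicographically least accepting string of length 3.

abb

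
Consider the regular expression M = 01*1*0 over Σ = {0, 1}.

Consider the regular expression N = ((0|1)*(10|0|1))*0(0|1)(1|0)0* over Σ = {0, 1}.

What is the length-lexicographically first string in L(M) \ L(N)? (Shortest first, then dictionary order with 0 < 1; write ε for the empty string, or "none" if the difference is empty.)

00

The string 00 is accepted by M but not by N.
No shorter string lies in the difference, and 00 is the lexicographically first length-2 string in L(M) \ L(N).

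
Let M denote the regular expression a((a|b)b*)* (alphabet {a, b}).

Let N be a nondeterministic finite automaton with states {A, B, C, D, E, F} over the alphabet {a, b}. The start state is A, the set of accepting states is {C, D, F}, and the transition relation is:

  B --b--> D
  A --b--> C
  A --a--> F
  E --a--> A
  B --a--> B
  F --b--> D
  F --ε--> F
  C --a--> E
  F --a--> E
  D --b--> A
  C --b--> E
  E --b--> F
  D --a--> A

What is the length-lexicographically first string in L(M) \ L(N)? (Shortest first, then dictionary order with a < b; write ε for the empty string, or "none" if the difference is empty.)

The string aa is accepted by M but not by N.
No shorter string lies in the difference, and aa is the lexicographically first length-2 string in L(M) \ L(N).

aa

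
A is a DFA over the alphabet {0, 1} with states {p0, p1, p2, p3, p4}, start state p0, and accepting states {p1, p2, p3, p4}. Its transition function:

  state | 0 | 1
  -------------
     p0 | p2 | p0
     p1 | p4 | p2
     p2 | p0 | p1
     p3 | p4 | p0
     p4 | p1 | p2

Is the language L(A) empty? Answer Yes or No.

No

The string 0 is accepted: the run p0 → p2 ends in the accepting state p2.
Since at least one string is accepted, L(A) is not empty.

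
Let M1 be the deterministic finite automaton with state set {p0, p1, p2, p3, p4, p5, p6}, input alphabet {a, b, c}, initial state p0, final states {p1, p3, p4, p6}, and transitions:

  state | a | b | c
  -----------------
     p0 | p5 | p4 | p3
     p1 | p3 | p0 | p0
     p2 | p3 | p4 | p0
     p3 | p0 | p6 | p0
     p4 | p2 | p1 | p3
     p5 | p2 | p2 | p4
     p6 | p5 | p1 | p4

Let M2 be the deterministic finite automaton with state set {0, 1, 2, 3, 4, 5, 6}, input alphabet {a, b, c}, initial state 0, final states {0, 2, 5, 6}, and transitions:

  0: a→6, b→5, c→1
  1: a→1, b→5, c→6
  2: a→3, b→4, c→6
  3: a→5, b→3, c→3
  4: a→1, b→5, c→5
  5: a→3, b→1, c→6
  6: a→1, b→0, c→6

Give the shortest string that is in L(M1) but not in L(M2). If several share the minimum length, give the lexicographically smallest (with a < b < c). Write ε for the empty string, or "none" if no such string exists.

c

The string c is accepted by M1 but not by M2.
No shorter string lies in the difference, and c is the lexicographically first length-1 string in L(M1) \ L(M2).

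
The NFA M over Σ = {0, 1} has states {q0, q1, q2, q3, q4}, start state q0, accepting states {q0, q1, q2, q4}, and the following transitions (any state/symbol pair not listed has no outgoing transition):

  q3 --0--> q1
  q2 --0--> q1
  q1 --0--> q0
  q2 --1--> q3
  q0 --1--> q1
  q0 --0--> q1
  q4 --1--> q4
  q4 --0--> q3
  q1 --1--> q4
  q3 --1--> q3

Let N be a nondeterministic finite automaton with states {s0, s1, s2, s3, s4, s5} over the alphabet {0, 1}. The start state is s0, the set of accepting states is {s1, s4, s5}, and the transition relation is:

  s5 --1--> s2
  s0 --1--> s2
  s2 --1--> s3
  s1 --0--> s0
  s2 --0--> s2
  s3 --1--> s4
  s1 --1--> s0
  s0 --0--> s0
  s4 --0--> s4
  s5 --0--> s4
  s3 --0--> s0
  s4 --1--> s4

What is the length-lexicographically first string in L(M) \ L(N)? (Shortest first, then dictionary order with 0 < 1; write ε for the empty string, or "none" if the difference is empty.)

The empty string ε is accepted by M but not by N.
Since ε is the unique shortest string, it is the required witness.

ε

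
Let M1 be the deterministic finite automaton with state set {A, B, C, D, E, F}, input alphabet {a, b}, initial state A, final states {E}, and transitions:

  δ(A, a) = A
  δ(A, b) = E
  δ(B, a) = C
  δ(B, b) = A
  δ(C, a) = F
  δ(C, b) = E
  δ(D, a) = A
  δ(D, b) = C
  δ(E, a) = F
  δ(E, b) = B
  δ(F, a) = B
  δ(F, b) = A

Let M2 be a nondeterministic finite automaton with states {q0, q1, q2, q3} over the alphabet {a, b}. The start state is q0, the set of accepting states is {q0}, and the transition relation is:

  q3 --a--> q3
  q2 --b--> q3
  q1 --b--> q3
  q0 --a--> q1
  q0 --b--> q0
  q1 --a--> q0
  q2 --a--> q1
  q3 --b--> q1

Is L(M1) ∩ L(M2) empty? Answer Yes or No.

The string b is accepted by both M1 and M2.
Hence L(M1) ∩ L(M2) ≠ ∅.

No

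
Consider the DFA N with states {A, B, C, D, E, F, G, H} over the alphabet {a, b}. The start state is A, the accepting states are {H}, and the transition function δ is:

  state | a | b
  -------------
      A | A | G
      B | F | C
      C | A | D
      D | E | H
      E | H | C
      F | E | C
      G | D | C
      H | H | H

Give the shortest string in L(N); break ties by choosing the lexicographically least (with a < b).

bab

A breadth-first search from A reaches an accepting state first via the path A → G → D → H on input bab.
No string of length < 3 is accepted (BFS exhausts all shorter strings without reaching an accepting state), and bab is the lexicographically least accepting string of length 3.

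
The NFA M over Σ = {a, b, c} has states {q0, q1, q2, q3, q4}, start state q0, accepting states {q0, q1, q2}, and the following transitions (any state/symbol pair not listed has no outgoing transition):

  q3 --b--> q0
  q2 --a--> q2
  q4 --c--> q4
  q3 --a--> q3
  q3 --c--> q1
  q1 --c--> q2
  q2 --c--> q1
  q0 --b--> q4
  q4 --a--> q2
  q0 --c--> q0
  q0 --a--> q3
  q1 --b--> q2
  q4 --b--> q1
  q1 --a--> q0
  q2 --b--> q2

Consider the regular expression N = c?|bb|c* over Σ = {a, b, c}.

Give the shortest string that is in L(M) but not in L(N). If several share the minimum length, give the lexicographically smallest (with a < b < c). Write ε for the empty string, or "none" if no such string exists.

ab

The string ab is accepted by M but not by N.
No shorter string lies in the difference, and ab is the lexicographically first length-2 string in L(M) \ L(N).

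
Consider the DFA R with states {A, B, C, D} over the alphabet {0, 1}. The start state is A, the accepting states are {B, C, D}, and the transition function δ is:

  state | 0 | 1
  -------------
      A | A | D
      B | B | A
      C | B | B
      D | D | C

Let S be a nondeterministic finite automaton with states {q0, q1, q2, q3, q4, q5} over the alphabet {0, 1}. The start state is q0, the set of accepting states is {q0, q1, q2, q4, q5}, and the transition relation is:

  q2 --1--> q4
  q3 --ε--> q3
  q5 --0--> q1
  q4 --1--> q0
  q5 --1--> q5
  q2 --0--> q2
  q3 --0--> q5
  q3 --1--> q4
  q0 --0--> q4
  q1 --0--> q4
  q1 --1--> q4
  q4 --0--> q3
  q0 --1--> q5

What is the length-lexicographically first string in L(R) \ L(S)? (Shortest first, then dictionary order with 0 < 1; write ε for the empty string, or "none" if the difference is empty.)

The string 0010 is accepted by R but not by S.
No shorter string lies in the difference, and 0010 is the lexicographically first length-4 string in L(R) \ L(S).

0010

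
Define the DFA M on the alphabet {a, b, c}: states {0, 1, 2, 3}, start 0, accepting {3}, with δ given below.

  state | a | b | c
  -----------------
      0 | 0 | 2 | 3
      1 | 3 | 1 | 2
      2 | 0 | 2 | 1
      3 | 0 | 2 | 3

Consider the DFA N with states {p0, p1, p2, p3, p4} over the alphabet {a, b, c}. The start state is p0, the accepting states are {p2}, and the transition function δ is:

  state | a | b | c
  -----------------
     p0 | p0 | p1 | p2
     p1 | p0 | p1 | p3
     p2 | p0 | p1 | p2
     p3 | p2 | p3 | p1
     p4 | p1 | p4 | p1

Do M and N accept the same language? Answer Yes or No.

Yes

Exploring the product automaton M × N from the start pair (0, p0), following both machines on each input symbol, reaches 4 state pairs: (0, p0), (2, p1), (3, p2), (1, p3).
M accepts in {3} and N accepts in {p2}. In every reachable pair the two components are either both accepting — (3, p2) — or both non-accepting, so no string is accepted by exactly one of the machines: L(M) \ L(N) and L(N) \ L(M) are both empty.
Hence every string is accepted by M iff it is accepted by N, and the two languages coincide.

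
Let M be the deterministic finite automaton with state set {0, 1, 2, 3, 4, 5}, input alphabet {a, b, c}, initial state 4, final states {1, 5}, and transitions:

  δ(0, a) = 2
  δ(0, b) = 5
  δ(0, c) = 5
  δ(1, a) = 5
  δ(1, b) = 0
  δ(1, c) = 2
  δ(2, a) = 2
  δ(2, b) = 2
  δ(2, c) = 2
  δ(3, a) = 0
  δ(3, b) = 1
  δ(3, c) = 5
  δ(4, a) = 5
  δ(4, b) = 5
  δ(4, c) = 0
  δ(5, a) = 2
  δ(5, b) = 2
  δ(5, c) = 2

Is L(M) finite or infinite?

The useful states (reachable from 4 and able to reach an accepting state) are {0, 4, 5}.
Restricted to these states the transition graph has no cycle, so every accepting path has bounded length and L is finite.

finite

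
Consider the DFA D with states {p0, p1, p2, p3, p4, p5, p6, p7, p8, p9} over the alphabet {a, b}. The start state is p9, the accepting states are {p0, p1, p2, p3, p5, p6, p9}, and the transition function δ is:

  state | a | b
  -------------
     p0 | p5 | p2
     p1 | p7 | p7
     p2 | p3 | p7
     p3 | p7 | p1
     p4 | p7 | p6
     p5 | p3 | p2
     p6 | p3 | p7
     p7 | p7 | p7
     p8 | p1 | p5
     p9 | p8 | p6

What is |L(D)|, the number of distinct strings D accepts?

11

The useful subgraph on states {p1, p2, p3, p5, p6, p8, p9} is acyclic, so L(D) is finite; the longest accepting path visits 6 useful states, giving maximum string length 5.
Counting accepting paths from p9 by length: 1 of length 0, 1 of length 1, 3 of length 2, 3 of length 3, 2 of length 4, 1 of length 5. Total 11.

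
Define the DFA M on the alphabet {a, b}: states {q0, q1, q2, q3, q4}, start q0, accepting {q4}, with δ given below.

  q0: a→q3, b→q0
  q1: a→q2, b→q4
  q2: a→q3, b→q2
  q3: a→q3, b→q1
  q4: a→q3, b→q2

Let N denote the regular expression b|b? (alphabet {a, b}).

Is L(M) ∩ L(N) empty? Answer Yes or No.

Converting the expression N to a DFA (subset construction, then merging equivalent states) gives the minimal DFA with states {n0, n1, n2}, start state n0, accepting states {n0, n2} and transitions n0: a→n1, b→n2; n1: a→n1, b→n1; n2: a→n1, b→n1.
Exploring the product automaton M × N from the start pair (q0, n0), following both machines on each input symbol, reaches 7 state pairs: (q0, n0), (q3, n1), (q0, n2), (q1, n1), (q0, n1), (q2, n1), (q4, n1).
M accepts in {q4} and N accepts in {n0, n2}; no reachable pair has both components accepting, so no string drives both machines to acceptance simultaneously and L(M) ∩ L(N) = ∅.
So no string is accepted by both, and the intersection is empty.

Yes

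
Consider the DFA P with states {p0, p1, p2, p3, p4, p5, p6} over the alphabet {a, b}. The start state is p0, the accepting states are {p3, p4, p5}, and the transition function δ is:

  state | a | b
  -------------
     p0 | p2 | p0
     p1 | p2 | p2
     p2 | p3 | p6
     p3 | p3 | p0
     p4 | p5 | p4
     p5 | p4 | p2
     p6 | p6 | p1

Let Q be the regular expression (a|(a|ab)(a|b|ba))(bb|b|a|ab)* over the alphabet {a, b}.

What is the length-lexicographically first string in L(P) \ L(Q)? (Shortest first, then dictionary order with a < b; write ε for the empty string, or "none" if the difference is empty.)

The string baa is accepted by P but not by Q.
No shorter string lies in the difference, and baa is the lexicographically first length-3 string in L(P) \ L(Q).

baa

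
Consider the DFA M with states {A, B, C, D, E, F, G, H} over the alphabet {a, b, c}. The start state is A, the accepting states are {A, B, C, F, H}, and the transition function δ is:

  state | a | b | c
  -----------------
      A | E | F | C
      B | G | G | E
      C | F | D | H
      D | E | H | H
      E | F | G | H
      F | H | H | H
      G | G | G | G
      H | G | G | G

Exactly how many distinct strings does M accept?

The useful subgraph on states {A, C, D, E, F, H} is acyclic, so L(M) is finite; the longest accepting path visits 6 useful states, giving maximum string length 5.
Counting accepting paths from A by length: 1 of length 0, 2 of length 1, 7 of length 2, 8 of length 3, 2 of length 4, 3 of length 5. Total 23.

23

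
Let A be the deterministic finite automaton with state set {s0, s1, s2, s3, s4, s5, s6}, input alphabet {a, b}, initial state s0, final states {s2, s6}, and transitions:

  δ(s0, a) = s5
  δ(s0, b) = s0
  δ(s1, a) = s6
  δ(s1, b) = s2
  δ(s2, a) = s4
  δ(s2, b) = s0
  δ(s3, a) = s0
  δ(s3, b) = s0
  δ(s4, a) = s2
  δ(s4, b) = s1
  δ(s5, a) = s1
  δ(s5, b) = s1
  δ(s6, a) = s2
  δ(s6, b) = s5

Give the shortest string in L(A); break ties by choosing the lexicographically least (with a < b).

A breadth-first search from s0 reaches an accepting state first via the path s0 → s5 → s1 → s6 on input aaa.
No string of length < 3 is accepted (BFS exhausts all shorter strings without reaching an accepting state), and aaa is the lexicographically least accepting string of length 3.

aaa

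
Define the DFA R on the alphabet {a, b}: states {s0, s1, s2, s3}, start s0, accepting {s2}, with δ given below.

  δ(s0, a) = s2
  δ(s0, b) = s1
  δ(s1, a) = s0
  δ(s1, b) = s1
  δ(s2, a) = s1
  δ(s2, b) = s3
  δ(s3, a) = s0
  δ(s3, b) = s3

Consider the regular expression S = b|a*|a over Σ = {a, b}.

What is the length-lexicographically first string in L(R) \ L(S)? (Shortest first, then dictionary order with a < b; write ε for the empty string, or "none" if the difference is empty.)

baa

The string baa is accepted by R but not by S.
No shorter string lies in the difference, and baa is the lexicographically first length-3 string in L(R) \ L(S).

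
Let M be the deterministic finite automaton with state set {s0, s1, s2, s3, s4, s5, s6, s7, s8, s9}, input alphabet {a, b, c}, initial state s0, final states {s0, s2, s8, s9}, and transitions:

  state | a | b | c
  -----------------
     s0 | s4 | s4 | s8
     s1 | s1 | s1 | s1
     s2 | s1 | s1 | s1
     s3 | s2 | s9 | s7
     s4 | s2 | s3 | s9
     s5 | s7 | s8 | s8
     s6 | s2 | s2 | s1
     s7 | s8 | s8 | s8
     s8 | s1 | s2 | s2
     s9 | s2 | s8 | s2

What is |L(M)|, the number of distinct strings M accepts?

50

The useful subgraph on states {s0, s2, s3, s4, s7, s8, s9} is acyclic, so L(M) is finite; the longest accepting path visits 6 useful states, giving maximum string length 5.
Counting accepting paths from s0 by length: 1 of length 0, 1 of length 1, 6 of length 2, 10 of length 3, 16 of length 4, 16 of length 5. Total 50.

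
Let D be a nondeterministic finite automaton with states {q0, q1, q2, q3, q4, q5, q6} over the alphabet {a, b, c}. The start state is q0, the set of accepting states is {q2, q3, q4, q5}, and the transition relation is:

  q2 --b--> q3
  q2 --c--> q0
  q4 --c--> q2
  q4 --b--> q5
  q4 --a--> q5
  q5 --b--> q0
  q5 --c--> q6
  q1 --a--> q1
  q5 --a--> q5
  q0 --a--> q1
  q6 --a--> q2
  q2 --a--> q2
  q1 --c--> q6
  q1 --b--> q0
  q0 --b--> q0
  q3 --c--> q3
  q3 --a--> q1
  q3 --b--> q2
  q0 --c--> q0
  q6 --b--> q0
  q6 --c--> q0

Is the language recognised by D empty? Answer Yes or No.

No

The string aca is accepted: the run q0 → q1 → q6 → q2 ends in the accepting state q2.
Since at least one string is accepted, L(D) is not empty.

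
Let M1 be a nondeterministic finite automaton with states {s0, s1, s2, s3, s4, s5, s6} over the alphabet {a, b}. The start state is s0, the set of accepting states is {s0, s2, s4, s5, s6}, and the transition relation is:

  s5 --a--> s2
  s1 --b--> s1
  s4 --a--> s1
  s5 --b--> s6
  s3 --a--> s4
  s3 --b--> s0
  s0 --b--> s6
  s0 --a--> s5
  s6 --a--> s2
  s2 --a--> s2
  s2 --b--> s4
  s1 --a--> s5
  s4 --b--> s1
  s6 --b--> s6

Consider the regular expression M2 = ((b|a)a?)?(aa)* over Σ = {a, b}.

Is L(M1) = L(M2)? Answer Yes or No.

The string ab is accepted by M1 but rejected by M2.
So L(M1) ≠ L(M2).

No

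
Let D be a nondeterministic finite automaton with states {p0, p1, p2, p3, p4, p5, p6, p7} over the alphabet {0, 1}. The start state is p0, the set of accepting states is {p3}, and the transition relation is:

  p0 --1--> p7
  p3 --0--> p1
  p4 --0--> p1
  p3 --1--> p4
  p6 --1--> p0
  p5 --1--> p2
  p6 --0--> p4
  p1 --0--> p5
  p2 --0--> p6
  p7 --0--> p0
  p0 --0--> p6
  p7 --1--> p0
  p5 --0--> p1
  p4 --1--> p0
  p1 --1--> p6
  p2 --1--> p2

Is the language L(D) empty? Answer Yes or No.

Yes

The states reachable from the start state are {p0, p1, p2, p4, p5, p6, p7}.
None of the accepting states {p3} is reachable, so no string is accepted and L(D) = ∅.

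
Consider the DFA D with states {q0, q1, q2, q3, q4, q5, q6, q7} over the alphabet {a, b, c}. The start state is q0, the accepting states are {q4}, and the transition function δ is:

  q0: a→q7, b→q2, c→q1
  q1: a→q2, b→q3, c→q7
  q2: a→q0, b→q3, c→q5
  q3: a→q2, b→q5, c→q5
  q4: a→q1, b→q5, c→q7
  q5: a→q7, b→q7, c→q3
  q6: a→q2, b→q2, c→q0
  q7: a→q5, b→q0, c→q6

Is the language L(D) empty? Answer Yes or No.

Yes

The states reachable from the start state are {q0, q1, q2, q3, q5, q6, q7}.
None of the accepting states {q4} is reachable, so no string is accepted and L(D) = ∅.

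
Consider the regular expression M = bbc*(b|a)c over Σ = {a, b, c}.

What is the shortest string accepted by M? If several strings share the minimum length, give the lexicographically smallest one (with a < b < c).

bbac

By inspection of the expression, no string of length less than 4 matches, and bbac is the lexicographically first match of length 4.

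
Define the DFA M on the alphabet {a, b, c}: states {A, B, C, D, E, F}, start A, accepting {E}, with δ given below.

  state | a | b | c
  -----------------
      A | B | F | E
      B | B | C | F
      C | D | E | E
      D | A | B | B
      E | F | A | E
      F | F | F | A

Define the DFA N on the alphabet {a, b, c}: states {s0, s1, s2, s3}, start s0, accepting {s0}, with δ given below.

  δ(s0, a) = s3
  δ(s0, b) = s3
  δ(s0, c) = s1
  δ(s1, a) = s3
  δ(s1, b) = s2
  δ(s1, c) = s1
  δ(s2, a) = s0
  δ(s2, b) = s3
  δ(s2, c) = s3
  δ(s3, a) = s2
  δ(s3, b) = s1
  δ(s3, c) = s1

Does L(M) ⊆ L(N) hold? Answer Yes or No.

The string c is in L(M) but not in L(N).
So L(M) ⊄ L(N).

No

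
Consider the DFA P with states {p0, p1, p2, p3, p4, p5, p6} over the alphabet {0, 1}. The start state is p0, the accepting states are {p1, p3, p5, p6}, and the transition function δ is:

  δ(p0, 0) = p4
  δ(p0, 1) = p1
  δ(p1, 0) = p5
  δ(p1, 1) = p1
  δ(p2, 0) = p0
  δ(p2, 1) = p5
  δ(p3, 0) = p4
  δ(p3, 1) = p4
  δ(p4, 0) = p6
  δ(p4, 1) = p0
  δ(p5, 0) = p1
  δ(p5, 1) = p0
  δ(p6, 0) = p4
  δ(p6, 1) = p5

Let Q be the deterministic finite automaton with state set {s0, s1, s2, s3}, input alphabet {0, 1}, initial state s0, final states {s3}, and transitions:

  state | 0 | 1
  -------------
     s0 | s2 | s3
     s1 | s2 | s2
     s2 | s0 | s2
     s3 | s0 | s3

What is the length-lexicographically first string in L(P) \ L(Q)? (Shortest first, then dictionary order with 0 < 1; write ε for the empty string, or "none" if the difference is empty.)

00

The string 00 is accepted by P but not by Q.
No shorter string lies in the difference, and 00 is the lexicographically first length-2 string in L(P) \ L(Q).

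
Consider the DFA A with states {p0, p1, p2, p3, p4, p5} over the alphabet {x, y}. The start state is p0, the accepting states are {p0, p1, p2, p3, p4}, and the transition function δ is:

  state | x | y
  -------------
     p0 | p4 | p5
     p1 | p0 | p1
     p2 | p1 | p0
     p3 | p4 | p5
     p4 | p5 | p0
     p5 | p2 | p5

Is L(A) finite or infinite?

infinite

State p0 is reachable from the start and can reach an accepting state, and it lies on the cycle p0 → p4 → p0.
Traversing that cycle any number of times yields accepted strings of unbounded length, so the language is infinite.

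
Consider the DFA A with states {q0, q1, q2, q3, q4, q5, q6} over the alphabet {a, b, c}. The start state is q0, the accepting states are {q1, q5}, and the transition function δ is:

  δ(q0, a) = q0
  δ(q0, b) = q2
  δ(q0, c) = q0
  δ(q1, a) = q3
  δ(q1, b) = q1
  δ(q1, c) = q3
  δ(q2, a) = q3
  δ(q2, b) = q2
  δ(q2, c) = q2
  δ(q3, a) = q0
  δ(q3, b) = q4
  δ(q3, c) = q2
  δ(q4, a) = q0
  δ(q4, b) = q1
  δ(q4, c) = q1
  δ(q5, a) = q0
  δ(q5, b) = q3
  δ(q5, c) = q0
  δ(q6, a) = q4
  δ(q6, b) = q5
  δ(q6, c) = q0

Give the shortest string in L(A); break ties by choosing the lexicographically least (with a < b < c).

babb

A breadth-first search from q0 reaches an accepting state first via the path q0 → q2 → q3 → q4 → q1 on input babb.
No string of length < 4 is accepted (BFS exhausts all shorter strings without reaching an accepting state), and babb is the lexicographically least accepting string of length 4.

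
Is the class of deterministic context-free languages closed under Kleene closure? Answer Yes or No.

L = {c aⁿbⁿ : n≥0} ∪ {cc aⁿb²ⁿ : n≥0} is a DCFL (the number of leading c's fixes which ratio the DPDA checks), but L* is not. Every word of L starts with c, so in a factorisation of the string cc aⁱbʲ (i≥1) into words of L each factor begins at one of the two c's: either the whole string is a single word of L (forcing j = 2i), or it splits as c · (c aⁱbʲ) with c ∈ L (take n = 0) and c aⁱbʲ ∈ L (forcing j = i). Thus L* ∩ cca⁺b* = {cc aⁿbⁿ : n≥1} ∪ {cc aⁿb²ⁿ : n≥1}. A DPDA for L* would give one for this intersection with a regular set, and, started from its configuration after reading cc, one for {aⁿbⁿ : n≥1} ∪ {aⁿb²ⁿ : n≥1}, which no deterministic PDA accepts (a DPDA for it would have a single run on aⁿb²ⁿ, accepting after the prefix aⁿbⁿ and accepting again after n more b's; an ordinary PDA that simulates it on a's and b's and, at any moment when it is accepting, may switch to reading only a fresh letter d while feeding each d to the simulation as a b, would accept aⁱbʲdᵏ (k≥1) exactly when both aⁱbʲ and aⁱbʲ⁺ᵏ are in the language, i.e. its language intersected with the regular set a*b*d⁺ would be exactly {aⁿbⁿdⁿ : n≥1} — impossible, since context-free languages are closed under intersection with regular sets and {aⁿbⁿdⁿ} is not context-free). So L* is not a DCFL.

No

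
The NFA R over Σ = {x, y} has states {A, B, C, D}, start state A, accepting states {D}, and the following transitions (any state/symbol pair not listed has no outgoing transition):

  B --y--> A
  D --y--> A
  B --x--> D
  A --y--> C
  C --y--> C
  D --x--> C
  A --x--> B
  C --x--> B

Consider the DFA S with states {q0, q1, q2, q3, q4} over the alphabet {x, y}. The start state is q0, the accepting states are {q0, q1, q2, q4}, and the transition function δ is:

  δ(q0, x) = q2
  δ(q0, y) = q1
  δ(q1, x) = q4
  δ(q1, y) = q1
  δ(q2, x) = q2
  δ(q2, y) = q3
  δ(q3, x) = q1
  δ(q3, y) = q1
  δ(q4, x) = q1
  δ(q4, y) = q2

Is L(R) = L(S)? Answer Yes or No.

The empty string ε is accepted by S but rejected by R.
So L(R) ≠ L(S).

No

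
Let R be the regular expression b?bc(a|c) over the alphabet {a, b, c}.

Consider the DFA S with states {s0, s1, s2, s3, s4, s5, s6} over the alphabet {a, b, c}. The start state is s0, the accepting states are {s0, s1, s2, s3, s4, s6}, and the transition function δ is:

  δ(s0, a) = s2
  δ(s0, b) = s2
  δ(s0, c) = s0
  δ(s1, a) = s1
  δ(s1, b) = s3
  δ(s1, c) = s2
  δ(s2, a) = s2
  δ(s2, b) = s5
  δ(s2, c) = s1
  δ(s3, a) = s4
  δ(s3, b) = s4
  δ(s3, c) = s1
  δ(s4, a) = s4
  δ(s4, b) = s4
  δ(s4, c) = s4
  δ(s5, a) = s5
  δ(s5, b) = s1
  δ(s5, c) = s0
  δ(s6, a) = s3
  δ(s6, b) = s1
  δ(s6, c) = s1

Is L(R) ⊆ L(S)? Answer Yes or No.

Yes

Converting the expression R to a DFA (subset construction, then merging equivalent states) gives the minimal DFA with states {r0, r1, r2, r3, r4, r5}, start state r0, accepting states {r5} and transitions r0: a→r1, b→r2, c→r1; r1: a→r1, b→r1, c→r1; r2: a→r1, b→r3, c→r4; r3: a→r1, b→r1, c→r4; r4: a→r5, b→r1, c→r5; r5: a→r1, b→r1, c→r1.
Exploring the product automaton R × S from the start pair (r0, s0), following both machines on each input symbol, reaches 14 state pairs: (r0, s0), (r1, s2), (r2, s2), (r1, s0), (r1, s5), (r1, s1), (r3, s5), (r4, s1), (r1, s3), (r4, s0), (r5, s1), (r5, s2), (r1, s4), (r5, s0).
R accepts in {r5} and S accepts in {s0, s1, s2, s3, s4, s6}. The reachable pairs whose R-component is accepting are (r5, s1), (r5, s2), (r5, s0); in each of them the S-component is accepting too, so the product for L(R) \ L(S) (R-component accepting, S-component rejecting) has no reachable accepting pair and the difference is empty.
Hence every string in L(R) is also in L(S).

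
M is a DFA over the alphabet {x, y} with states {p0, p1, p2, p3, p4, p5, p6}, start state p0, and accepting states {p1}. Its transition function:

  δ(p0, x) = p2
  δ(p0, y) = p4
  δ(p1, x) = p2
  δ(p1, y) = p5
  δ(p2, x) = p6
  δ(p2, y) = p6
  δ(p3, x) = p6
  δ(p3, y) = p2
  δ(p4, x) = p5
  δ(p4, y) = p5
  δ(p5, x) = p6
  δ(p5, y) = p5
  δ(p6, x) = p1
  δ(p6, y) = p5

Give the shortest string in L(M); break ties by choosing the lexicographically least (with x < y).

xxx

A breadth-first search from p0 reaches an accepting state first via the path p0 → p2 → p6 → p1 on input xxx.
No string of length < 3 is accepted (BFS exhausts all shorter strings without reaching an accepting state), and xxx is the lexicographically least accepting string of length 3.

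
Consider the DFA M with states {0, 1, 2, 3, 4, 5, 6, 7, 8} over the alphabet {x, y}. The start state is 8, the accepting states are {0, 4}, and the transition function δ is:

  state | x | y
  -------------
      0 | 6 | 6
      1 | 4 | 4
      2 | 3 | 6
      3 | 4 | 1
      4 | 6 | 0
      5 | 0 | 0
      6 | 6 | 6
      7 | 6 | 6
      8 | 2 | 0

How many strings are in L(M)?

The useful subgraph on states {0, 1, 2, 3, 4, 8} is acyclic, so L(M) is finite; the longest accepting path visits 6 useful states, giving maximum string length 5.
Counting accepting paths from 8 by length: 1 of length 1, 1 of length 3, 3 of length 4, 2 of length 5. Total 7.

7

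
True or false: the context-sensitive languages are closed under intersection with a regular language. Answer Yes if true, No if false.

Every regular language is context-sensitive, and context-sensitive languages are closed under intersection (an LBA runs the DFA check and then the LBA for L on the same linear tape).
So the context-sensitive languages are closed under intersection with a regular language.

Yes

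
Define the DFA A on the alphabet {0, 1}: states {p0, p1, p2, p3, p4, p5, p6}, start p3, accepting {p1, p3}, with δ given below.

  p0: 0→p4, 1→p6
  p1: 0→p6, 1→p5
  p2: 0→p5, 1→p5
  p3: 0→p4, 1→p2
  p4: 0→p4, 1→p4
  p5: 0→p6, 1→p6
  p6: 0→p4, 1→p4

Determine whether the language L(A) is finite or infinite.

The useful states (reachable from p3 and able to reach an accepting state) are {p3}.
Restricted to these states the transition graph has no cycle, so every accepting path has bounded length and L is finite.

finite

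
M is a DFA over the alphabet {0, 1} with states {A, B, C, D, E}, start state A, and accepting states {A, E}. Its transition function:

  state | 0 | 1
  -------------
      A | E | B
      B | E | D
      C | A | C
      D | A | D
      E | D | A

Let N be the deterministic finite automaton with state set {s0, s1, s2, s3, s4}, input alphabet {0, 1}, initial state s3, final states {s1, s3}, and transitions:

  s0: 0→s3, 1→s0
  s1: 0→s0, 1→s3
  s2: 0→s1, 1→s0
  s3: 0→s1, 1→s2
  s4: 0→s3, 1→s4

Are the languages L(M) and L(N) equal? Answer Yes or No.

Yes

Exploring the product automaton M × N from the start pair (A, s3), following both machines on each input symbol, reaches 4 state pairs: (A, s3), (E, s1), (B, s2), (D, s0).
M accepts in {A, E} and N accepts in {s1, s3}. In every reachable pair the two components are either both accepting — (A, s3), (E, s1) — or both non-accepting, so no string is accepted by exactly one of the machines: L(M) \ L(N) and L(N) \ L(M) are both empty.
Hence every string is accepted by M iff it is accepted by N, and the two languages coincide.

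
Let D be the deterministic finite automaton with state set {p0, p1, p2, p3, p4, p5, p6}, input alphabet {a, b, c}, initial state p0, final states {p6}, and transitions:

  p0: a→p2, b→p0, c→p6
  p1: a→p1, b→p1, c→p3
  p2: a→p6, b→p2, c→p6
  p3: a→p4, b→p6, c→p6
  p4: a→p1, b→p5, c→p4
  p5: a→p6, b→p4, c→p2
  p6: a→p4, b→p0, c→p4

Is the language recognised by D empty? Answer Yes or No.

The string c is accepted: the run p0 → p6 ends in the accepting state p6.
Since at least one string is accepted, L(D) is not empty.

No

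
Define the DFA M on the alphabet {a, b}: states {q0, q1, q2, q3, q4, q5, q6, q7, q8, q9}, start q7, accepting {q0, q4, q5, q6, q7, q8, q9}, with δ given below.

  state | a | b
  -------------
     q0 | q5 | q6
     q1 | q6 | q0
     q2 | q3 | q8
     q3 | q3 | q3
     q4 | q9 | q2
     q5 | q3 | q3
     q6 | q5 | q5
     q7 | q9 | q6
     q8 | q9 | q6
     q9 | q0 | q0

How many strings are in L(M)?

The useful subgraph on states {q0, q5, q6, q7, q9} is acyclic, so L(M) is finite; the longest accepting path visits 5 useful states, giving maximum string length 4.
Counting accepting paths from q7 by length: 1 of length 0, 2 of length 1, 4 of length 2, 4 of length 3, 4 of length 4. Total 15.

15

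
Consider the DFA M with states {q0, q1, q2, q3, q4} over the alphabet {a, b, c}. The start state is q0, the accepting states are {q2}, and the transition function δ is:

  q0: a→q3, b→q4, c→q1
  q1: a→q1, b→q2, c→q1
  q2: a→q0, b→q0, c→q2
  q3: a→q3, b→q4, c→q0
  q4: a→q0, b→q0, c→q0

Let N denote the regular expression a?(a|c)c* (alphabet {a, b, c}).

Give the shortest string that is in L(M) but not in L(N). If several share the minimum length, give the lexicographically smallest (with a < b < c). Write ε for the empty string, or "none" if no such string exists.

cb

The string cb is accepted by M but not by N.
No shorter string lies in the difference, and cb is the lexicographically first length-2 string in L(M) \ L(N).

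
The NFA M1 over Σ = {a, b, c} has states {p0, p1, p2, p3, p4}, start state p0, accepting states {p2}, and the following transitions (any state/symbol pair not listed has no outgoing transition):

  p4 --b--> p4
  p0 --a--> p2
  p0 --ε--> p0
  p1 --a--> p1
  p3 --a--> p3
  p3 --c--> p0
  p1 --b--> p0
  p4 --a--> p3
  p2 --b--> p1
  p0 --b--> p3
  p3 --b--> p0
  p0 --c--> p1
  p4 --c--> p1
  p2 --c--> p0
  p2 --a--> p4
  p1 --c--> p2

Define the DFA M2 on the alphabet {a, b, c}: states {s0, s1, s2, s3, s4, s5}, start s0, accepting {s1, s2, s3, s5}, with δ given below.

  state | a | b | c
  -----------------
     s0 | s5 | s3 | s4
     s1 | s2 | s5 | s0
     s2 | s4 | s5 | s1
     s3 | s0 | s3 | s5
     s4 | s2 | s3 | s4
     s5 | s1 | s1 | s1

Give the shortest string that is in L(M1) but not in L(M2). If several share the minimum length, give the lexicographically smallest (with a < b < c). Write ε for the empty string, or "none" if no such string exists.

The string cc is accepted by M1 but not by M2.
No shorter string lies in the difference, and cc is the lexicographically first length-2 string in L(M1) \ L(M2).

cc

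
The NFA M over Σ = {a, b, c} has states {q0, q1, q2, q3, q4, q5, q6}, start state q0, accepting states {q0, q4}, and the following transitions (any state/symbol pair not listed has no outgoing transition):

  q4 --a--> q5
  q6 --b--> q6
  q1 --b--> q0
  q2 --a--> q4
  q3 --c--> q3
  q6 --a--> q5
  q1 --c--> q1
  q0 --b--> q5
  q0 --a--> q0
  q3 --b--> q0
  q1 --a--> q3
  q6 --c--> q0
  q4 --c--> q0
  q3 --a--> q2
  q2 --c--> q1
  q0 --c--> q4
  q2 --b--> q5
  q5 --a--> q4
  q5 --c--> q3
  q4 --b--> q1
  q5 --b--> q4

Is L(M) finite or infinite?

State q0 is reachable from the start and can reach an accepting state, and it lies on the cycle q0 → q0.
Traversing that cycle any number of times yields accepted strings of unbounded length, so the language is infinite.

infinite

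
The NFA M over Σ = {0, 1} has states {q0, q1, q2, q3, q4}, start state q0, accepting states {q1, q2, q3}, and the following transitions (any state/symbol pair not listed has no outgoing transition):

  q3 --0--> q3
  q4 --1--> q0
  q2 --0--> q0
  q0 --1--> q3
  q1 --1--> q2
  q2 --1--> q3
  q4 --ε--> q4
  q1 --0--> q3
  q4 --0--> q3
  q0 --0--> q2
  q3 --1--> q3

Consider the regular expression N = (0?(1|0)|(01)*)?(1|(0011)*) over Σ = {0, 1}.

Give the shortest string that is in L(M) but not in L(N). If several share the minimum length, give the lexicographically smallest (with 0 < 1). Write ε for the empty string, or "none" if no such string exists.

10

The string 10 is accepted by M but not by N.
No shorter string lies in the difference, and 10 is the lexicographically first length-2 string in L(M) \ L(N).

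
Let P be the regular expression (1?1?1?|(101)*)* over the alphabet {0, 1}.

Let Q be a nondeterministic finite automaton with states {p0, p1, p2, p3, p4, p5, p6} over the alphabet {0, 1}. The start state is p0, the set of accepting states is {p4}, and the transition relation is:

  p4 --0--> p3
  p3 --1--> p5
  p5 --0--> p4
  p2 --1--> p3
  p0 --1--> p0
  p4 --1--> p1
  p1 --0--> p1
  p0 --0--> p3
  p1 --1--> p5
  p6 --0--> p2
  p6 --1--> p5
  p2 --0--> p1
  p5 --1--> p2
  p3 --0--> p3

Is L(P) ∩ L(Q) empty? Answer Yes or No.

Yes

Converting the expression P to a DFA (subset construction, then merging equivalent states) gives the minimal DFA with states {r0, r1, r2, r3}, start state r0, accepting states {r0, r2} and transitions r0: 0→r1, 1→r2; r1: 0→r1, 1→r1; r2: 0→r3, 1→r2; r3: 0→r1, 1→r0.
Exploring the product automaton P × Q from the start pair (r0, p0), following both machines on each input symbol, reaches 15 state pairs: (r0, p0), (r1, p3), (r2, p0), (r1, p5), (r3, p3), (r1, p4), (r1, p2), (r0, p5), (r1, p1), (r2, p2), (r3, p1), (r2, p3), (r2, p5), (r3, p4), (r0, p1).
P accepts in {r0, r2} and Q accepts in {p4}; no reachable pair has both components accepting, so no string drives both machines to acceptance simultaneously and L(P) ∩ L(Q) = ∅.
So no string is accepted by both, and the intersection is empty.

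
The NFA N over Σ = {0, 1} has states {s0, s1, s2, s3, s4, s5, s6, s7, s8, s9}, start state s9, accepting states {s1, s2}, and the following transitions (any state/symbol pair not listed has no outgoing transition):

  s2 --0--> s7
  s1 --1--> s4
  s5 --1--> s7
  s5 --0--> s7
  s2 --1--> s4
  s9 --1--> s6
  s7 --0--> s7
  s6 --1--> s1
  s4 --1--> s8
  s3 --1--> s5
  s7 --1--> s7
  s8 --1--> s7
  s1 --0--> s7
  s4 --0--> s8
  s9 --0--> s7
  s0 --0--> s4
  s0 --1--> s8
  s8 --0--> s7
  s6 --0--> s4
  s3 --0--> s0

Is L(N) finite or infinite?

The useful states (reachable from s9 and able to reach an accepting state) are {s1, s6, s9}.
Restricted to these states the transition graph has no cycle, so every accepting path has bounded length and L is finite.

finite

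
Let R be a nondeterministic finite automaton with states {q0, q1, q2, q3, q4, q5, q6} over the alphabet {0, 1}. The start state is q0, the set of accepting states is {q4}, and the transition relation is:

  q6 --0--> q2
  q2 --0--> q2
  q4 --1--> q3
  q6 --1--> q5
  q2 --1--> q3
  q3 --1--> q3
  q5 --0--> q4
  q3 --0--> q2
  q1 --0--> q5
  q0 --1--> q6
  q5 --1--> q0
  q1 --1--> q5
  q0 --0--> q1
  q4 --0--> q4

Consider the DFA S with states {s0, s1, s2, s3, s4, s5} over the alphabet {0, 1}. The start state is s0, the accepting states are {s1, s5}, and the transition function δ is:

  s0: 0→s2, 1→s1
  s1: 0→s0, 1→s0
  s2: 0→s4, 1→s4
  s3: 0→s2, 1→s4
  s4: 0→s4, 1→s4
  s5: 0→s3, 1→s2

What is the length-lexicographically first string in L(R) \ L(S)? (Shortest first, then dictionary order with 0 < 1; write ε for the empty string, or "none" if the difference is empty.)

The string 000 is accepted by R but not by S.
No shorter string lies in the difference, and 000 is the lexicographically first length-3 string in L(R) \ L(S).

000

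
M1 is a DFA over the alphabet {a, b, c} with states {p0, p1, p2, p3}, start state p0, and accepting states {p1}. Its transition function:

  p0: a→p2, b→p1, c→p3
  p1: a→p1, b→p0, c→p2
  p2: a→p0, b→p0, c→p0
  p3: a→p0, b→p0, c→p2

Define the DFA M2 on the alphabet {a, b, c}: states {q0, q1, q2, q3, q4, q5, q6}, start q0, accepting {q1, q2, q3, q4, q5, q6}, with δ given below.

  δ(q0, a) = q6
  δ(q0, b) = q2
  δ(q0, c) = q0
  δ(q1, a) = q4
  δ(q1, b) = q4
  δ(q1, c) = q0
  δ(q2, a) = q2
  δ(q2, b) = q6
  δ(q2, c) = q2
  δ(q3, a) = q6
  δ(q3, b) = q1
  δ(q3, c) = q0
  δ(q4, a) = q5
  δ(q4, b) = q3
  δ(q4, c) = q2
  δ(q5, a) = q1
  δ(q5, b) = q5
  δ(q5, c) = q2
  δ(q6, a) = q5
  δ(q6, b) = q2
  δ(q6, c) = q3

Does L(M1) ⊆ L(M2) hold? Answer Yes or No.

Exploring the product automaton M1 × M2 from the start pair (p0, q0), following both machines on each input symbol, reaches 23 state pairs: (p0, q0), (p2, q6), (p1, q2), (p3, q0), (p0, q5), (p0, q2), (p0, q3), (p0, q6), (p2, q2), (p2, q0), (p2, q1), (p1, q5), (p3, q2), (p1, q6), (p1, q1), (p2, q5), (p3, q3), (p0, q4), (p2, q3), (p1, q4), (p0, q1), (p1, q3), (p2, q4).
M1 accepts in {p1} and M2 accepts in {q1, q2, q3, q4, q5, q6}. The reachable pairs whose M1-component is accepting are (p1, q2), (p1, q5), (p1, q6), (p1, q1), (p1, q4), (p1, q3); in each of them the M2-component is accepting too, so the product for L(M1) \ L(M2) (M1-component accepting, M2-component rejecting) has no reachable accepting pair and the difference is empty.
Hence every string in L(M1) is also in L(M2).

Yes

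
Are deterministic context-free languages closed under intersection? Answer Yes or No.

No

DCFLs are closed under complement (normalise the DPDA to read all of its input, then flip the verdict). If they were also closed under intersection, De Morgan would make them closed under union; but {aⁿbⁿ : n≥0} and {aⁿb²ⁿ : n≥0} are DCFLs (push the a's; pop one per b, respectively one per two b's) whose union no deterministic PDA accepts: a DPDA for it would have a single run on aⁿb²ⁿ, accepting after the prefix aⁿbⁿ and accepting again after n more b's; an ordinary PDA that simulates it on a's and b's and, at any moment when it is accepting, may switch to reading only a fresh letter c while feeding each c to the simulation as a b, would accept aⁱbʲcᵏ (k≥1) exactly when both aⁱbʲ and aⁱbʲ⁺ᵏ are in the language, i.e. its language intersected with the regular set a*b*c⁺ would be exactly {aⁿbⁿcⁿ : n≥1} — impossible, since context-free languages are closed under intersection with regular sets and {aⁿbⁿcⁿ} is not context-free.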